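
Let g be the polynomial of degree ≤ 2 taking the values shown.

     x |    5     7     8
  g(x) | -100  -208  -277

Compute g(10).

-445

Write g(x) = ax^2 + bx + c. Substituting each data point gives a linear system:
  25a + 5b + c = -100
  49a + 7b + c = -208
  64a + 8b + c = -277
Solving the system yields a = -5, b = 6, c = -5.
So g(x) = -5x^2 + 6x - 5.
Then g(10) = -445.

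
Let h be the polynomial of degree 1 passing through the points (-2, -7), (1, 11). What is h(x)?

h(x) = 6x + 5

Write h(x) = ax + b. Substituting each data point gives a linear system:
  -2a + b = -7
  a + b = 11
Solving the system yields a = 6, b = 5.
So h(x) = 6x + 5.
Check: h(1) = 11. ✓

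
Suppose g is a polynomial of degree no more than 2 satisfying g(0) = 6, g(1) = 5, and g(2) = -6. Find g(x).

Using the Lagrange interpolation formula with nodes 0, 1, 2:
  L_0(x) = (x - 1)(x - 2) / 2
  L_1(x) = x(x - 2) / -1
  L_2(x) = x(x - 1) / 2
Then g(x) = 6·L_0(x) + 5·L_1(x) - 6·L_2(x).
Expanding and collecting terms gives g(x) = -5x^2 + 4x + 6.
Check: g(1) = 5. ✓

g(x) = -5x^2 + 4x + 6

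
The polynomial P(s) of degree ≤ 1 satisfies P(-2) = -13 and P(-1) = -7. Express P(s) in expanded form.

Using the Lagrange interpolation formula with nodes -2, -1:
  L_0(s) = (s + 1) / -1
  L_1(s) = (s + 2) / 1
Then P(s) = -13·L_0(s) - 7·L_1(s).
Expanding and collecting terms gives P(s) = 6s - 1.
Check: P(-2) = -13. ✓

P(s) = 6s - 1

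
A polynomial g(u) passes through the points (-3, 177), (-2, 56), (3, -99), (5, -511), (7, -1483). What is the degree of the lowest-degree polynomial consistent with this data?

3

Divided differences on the nodes -3, -2, 3, 5, 7:
  order 0: 177  56  -99  -511  -1483
  order 1: -121  -31  -206  -486
  order 2: 15  -25  -70
  order 3: -5  -5
  order 4: 0
The order-3 divided differences are all -5 (nonzero) and every higher order vanishes, so the data lies on a polynomial of degree exactly 3.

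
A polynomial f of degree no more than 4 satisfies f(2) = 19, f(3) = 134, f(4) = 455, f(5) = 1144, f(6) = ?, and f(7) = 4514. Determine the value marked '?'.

2411

The 5 known points determine the degree-4 polynomial uniquely.
Write f(n) = an^4 + bn^3 + cn^2 + dn + e. Substituting each data point gives a linear system:
  16a + 8b + 4c + 2d + e = 19
  81a + 27b + 9c + 3d + e = 134
  256a + 64b + 16c + 4d + e = 455
  625a + 125b + 25c + 5d + e = 1144
  2401a + 343b + 49c + 7d + e = 4514
Solving the system yields a = 2, b = -1, c = 2, d = -6, e = -1.
So f(n) = 2n⁴ - n³ + 2n² - 6n - 1.
Then f(6) = 2411.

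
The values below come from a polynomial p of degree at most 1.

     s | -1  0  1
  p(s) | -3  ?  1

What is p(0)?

-1

The 2 known points determine the degree-1 polynomial uniquely.
Write p(s) = as + b. Substituting each data point gives a linear system:
  -a + b = -3
  a + b = 1
Solving the system yields a = 2, b = -1.
So p(s) = 2s - 1.
Then p(0) = -1.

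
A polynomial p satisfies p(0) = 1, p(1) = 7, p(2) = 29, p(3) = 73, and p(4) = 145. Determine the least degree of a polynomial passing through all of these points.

Forward differences of the values at x = 0, 1, 2, 3, 4:
  p  : 1  7  29  73  145
  Δ  : 6  22  44  72
  Δ^2: 16  22  28
  Δ^3: 6  6
  Δ^4: 0
The third differences are constant (6) and nonzero, while all higher differences vanish, so the minimal degree is 3.

3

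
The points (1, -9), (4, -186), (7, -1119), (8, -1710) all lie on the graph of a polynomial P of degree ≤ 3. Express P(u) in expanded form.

P(u) = -4u^3 + 6u^2 - 5u - 6

Write P(u) = au^3 + bu^2 + cu + d. Substituting each data point gives a linear system:
  a + b + c + d = -9
  64a + 16b + 4c + d = -186
  343a + 49b + 7c + d = -1119
  512a + 64b + 8c + d = -1710
Solving the system yields a = -4, b = 6, c = -5, d = -6.
So P(u) = -4u³ + 6u² - 5u - 6.
Check: P(1) = -9. ✓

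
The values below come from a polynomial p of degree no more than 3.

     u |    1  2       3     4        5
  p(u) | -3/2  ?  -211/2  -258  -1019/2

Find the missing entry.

On equispaced nodes a degree-3 polynomial has vanishing fourth forward difference, so
  p(1) - 4·p(2) + 6·p(3) - 4·p(4) + p(5) = 0.
Substituting the known values and solving for p(2):
  -4·p(2) = 112
  p(2) = -28.

-28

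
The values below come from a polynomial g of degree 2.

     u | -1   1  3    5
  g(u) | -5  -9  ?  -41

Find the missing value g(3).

-21

On equispaced nodes a degree-2 polynomial has vanishing third forward difference, so
  - g(-1) + 3·g(1) - 3·g(3) + g(5) = 0.
Substituting the known values and solving for g(3):
  -3·g(3) = 63
  g(3) = -21.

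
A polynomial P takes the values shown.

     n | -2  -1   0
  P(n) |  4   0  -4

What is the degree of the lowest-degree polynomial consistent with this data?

Forward differences of the values at n = -2, -1, 0:
  P  : 4  0  -4
  Δ  : -4  -4
  Δ^2: 0
The first differences are constant (-4) and nonzero, while all higher differences vanish, so the minimal degree is 1.

1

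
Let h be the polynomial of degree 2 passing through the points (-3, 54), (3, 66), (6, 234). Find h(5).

166

Using the Lagrange interpolation formula with nodes -3, 3, 6:
  L_0(t) = (t - 3)(t - 6) / 54
  L_1(t) = (t + 3)(t - 6) / -18
  L_2(t) = (t + 3)(t - 3) / 27
Then h(t) = 54·L_0(t) + 66·L_1(t) + 234·L_2(t).
Expanding and collecting terms gives h(t) = 6t^2 + 2t + 6.
Evaluating at t = 5: h(5) = 166.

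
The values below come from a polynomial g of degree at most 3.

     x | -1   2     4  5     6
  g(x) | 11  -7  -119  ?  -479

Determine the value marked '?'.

-259

The 4 known points determine the degree-3 polynomial uniquely.
Write g(x) = ax^3 + bx^2 + cx + d. Substituting each data point gives a linear system:
  -a + b - c + d = 11
  8a + 4b + 2c + d = -7
  64a + 16b + 4c + d = -119
  216a + 36b + 6c + d = -479
Solving the system yields a = -3, b = 5, c = -2, d = 1.
So g(x) = -3x³ + 5x² - 2x + 1.
Then g(5) = -259.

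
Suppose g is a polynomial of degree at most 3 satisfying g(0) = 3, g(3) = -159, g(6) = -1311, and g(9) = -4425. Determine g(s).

g(s) = -6s^3 - s^2 + 3s + 3

Write g(s) = as^3 + bs^2 + cs + d. Substituting each data point gives a linear system:
  d = 3
  27a + 9b + 3c + d = -159
  216a + 36b + 6c + d = -1311
  729a + 81b + 9c + d = -4425
Solving the system yields a = -6, b = -1, c = 3, d = 3.
So g(s) = -6s³ - s² + 3s + 3.
Check: g(3) = -159. ✓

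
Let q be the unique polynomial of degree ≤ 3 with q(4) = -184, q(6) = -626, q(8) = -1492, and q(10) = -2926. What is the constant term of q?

4

Write q(s) = as^3 + bs^2 + cs + d. Substituting each data point gives a linear system:
  64a + 16b + 4c + d = -184
  216a + 36b + 6c + d = -626
  512a + 64b + 8c + d = -1492
  1000a + 100b + 10c + d = -2926
Solving the system yields a = -3, b = 1, c = -3, d = 4.
So q(s) = -3s^3 + s^2 - 3s + 4.
The constant term is 4.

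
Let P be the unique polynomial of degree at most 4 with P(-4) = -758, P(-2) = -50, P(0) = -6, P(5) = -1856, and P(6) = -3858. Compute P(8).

-12230

Using the Lagrange interpolation formula with nodes -4, -2, 0, 5, 6:
  L_0(x) = (x + 2)x(x - 5)(x - 6) / 720
  L_1(x) = (x + 4)x(x - 5)(x - 6) / -224
  L_2(x) = (x + 4)(x + 2)(x - 5)(x - 6) / 240
  L_3(x) = (x + 4)(x + 2)x(x - 6) / -315
  L_4(x) = (x + 4)(x + 2)x(x - 5) / 480
Then P(x) = -758·L_0(x) - 50·L_1(x) - 6·L_2(x) - 1856·L_3(x) - 3858·L_4(x).
Expanding and collecting terms gives P(x) = -3x^4 + x^2 - 6.
Evaluating at x = 8: P(8) = -12230.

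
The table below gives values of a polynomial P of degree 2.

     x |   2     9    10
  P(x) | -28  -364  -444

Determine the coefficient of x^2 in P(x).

Write P(x) = ax^2 + bx + c. Substituting each data point gives a linear system:
  4a + 2b + c = -28
  81a + 9b + c = -364
  100a + 10b + c = -444
Solving the system yields a = -4, b = -4, c = -4.
So P(x) = -4x^2 - 4x - 4.
The leading coefficient is -4.

-4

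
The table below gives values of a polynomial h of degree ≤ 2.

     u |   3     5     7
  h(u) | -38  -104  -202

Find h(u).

Write h(u) = au^2 + bu + c. Substituting each data point gives a linear system:
  9a + 3b + c = -38
  25a + 5b + c = -104
  49a + 7b + c = -202
Solving the system yields a = -4, b = -1, c = 1.
So h(u) = -4u^2 - u + 1.
Check: h(7) = -202. ✓

h(u) = -4u^2 - u + 1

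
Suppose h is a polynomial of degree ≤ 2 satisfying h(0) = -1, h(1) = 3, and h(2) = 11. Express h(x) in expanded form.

Write h(x) = ax^2 + bx + c. Substituting each data point gives a linear system:
  c = -1
  a + b + c = 3
  4a + 2b + c = 11
Solving the system yields a = 2, b = 2, c = -1.
So h(x) = 2x^2 + 2x - 1.
Check: h(1) = 3. ✓

h(x) = 2x^2 + 2x - 1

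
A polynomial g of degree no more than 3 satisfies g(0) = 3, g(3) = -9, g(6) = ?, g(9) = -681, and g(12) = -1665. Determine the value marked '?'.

On equispaced nodes a degree-3 polynomial has vanishing fourth forward difference, so
  g(0) - 4·g(3) + 6·g(6) - 4·g(9) + g(12) = 0.
Substituting the known values and solving for g(6):
  6·g(6) = -1098
  g(6) = -183.

-183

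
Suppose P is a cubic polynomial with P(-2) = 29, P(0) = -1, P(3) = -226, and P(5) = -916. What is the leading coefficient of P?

Write P(x) = ax^3 + bx^2 + cx + d. Substituting each data point gives a linear system:
  -8a + 4b - 2c + d = 29
  d = -1
  27a + 9b + 3c + d = -226
  125a + 25b + 5c + d = -916
Solving the system yields a = -6, b = -6, c = -3, d = -1.
So P(x) = -6x³ - 6x² - 3x - 1.
The leading coefficient is -6.

-6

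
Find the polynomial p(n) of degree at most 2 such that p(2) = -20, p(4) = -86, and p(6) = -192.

p(n) = -5n^2 - 3n + 6

Write p(n) = an^2 + bn + c. Substituting each data point gives a linear system:
  4a + 2b + c = -20
  16a + 4b + c = -86
  36a + 6b + c = -192
Solving the system yields a = -5, b = -3, c = 6.
So p(n) = -5n^2 - 3n + 6.
Check: p(6) = -192. ✓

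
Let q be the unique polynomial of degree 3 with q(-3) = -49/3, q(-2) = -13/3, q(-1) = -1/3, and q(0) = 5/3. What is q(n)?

q(n) = n^3 + 2n^2 + 3n + 5/3

Using the Lagrange interpolation formula with nodes -3, -2, -1, 0:
  L_0(n) = (n + 2)(n + 1)n / -6
  L_1(n) = (n + 3)(n + 1)n / 2
  L_2(n) = (n + 3)(n + 2)n / -2
  L_3(n) = (n + 3)(n + 2)(n + 1) / 6
Then q(n) = -49/3·L_0(n) - 13/3·L_1(n) - 1/3·L_2(n) + 5/3·L_3(n).
Expanding and collecting terms gives q(n) = n³ + 2n² + 3n + 5/3.
Check: q(-1) = -1/3. ✓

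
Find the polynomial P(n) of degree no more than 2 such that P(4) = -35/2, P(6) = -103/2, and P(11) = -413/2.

Write P(n) = an^2 + bn + c. Substituting each data point gives a linear system:
  16a + 4b + c = -35/2
  36a + 6b + c = -103/2
  121a + 11b + c = -413/2
Solving the system yields a = -2, b = 3, c = 5/2.
So P(n) = -2n² + 3n + 5/2.
Check: P(6) = -103/2. ✓

P(n) = -2n^2 + 3n + 5/2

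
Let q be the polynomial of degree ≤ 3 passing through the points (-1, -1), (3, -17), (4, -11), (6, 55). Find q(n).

q(n) = n^3 - 4n^2 - 3n + 1

Write q(n) = an^3 + bn^2 + cn + d. Substituting each data point gives a linear system:
  -a + b - c + d = -1
  27a + 9b + 3c + d = -17
  64a + 16b + 4c + d = -11
  216a + 36b + 6c + d = 55
Solving the system yields a = 1, b = -4, c = -3, d = 1.
So q(n) = n^3 - 4n^2 - 3n + 1.
Check: q(3) = -17. ✓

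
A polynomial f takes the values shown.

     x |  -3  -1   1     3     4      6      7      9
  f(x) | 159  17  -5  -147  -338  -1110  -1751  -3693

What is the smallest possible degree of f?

Divided differences on the nodes -3, -1, 1, 3, 4, 6, 7, 9:
  order 0: 159  17  -5  -147  -338  -1110  -1751  -3693
  order 1: -71  -11  -71  -191  -386  -641  -971
  order 2: 15  -15  -40  -65  -85  -110
  order 3: -5  -5  -5  -5  -5
  order 4: 0  0  0  0
  order 5: 0  0  0
  order 6: 0  0
  order 7: 0
The order-3 divided differences are all -5 (nonzero) and every higher order vanishes, so the data lies on a polynomial of degree exactly 3.

3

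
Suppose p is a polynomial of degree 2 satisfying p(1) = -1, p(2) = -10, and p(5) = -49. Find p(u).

Write p(u) = au^2 + bu + c. Substituting each data point gives a linear system:
  a + b + c = -1
  4a + 2b + c = -10
  25a + 5b + c = -49
Solving the system yields a = -1, b = -6, c = 6.
So p(u) = -u² - 6u + 6.
Check: p(2) = -10. ✓

p(u) = -u^2 - 6u + 6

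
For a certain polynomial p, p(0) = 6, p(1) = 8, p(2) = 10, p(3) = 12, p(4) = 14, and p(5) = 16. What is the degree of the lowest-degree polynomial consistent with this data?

1

Forward differences of the values at n = 0, 1, 2, 3, 4, 5:
  p  : 6  8  10  12  14  16
  Δ  : 2  2  2  2  2
  Δ^2: 0  0  0  0
  Δ^3: 0  0  0
  Δ^4: 0  0
  Δ^5: 0
The first differences are constant (2) and nonzero, while all higher differences vanish, so the minimal degree is 1.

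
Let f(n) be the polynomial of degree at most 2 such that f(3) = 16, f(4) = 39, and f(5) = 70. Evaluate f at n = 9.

274

Using the Lagrange interpolation formula with nodes 3, 4, 5:
  L_0(n) = (n - 4)(n - 5) / 2
  L_1(n) = (n - 3)(n - 5) / -1
  L_2(n) = (n - 3)(n - 4) / 2
Then f(n) = 16·L_0(n) + 39·L_1(n) + 70·L_2(n).
Expanding and collecting terms gives f(n) = 4n² - 5n - 5.
Evaluating at n = 9: f(9) = 274.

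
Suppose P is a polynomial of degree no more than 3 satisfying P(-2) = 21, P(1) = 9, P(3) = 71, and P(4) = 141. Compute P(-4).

Using the Lagrange interpolation formula with nodes -2, 1, 3, 4:
  L_0(s) = (s - 1)(s - 3)(s - 4) / -90
  L_1(s) = (s + 2)(s - 3)(s - 4) / 18
  L_2(s) = (s + 2)(s - 1)(s - 4) / -10
  L_3(s) = (s + 2)(s - 1)(s - 3) / 18
Then P(s) = 21·L_0(s) + 9·L_1(s) + 71·L_2(s) + 141·L_3(s).
Expanding and collecting terms gives P(s) = s^3 + 5s^2 - 2s + 5.
Evaluating at s = -4: P(-4) = 29.

29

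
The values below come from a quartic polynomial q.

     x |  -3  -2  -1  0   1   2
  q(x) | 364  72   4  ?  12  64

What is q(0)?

4

The 5 known points determine the degree-4 polynomial uniquely.
Write q(x) = ax^4 + bx^3 + cx^2 + dx + e. Substituting each data point gives a linear system:
  81a - 27b + 9c - 3d + e = 364
  16a - 8b + 4c - 2d + e = 72
  a - b + c - d + e = 4
  a + b + c + d + e = 12
  16a + 8b + 4c + 2d + e = 64
Solving the system yields a = 4, b = -2, c = 0, d = 6, e = 4.
So q(x) = 4x^4 - 2x^3 + 6x + 4.
Then q(0) = 4.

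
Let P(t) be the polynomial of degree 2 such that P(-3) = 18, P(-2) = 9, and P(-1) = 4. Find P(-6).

69

Write P(t) = at^2 + bt + c. Substituting each data point gives a linear system:
  9a - 3b + c = 18
  4a - 2b + c = 9
  a - b + c = 4
Solving the system yields a = 2, b = 1, c = 3.
So P(t) = 2t^2 + t + 3.
Then P(-6) = 69.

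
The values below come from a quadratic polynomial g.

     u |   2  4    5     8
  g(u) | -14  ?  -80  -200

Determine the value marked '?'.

-52

The 3 known points determine the degree-2 polynomial uniquely.
Write g(u) = au^2 + bu + c. Substituting each data point gives a linear system:
  4a + 2b + c = -14
  25a + 5b + c = -80
  64a + 8b + c = -200
Solving the system yields a = -3, b = -1, c = 0.
So g(u) = -3u² - u.
Then g(4) = -52.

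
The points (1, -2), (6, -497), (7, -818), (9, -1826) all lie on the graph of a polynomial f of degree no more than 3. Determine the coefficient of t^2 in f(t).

5

Write f(t) = at^3 + bt^2 + ct + d. Substituting each data point gives a linear system:
  a + b + c + d = -2
  216a + 36b + 6c + d = -497
  343a + 49b + 7c + d = -818
  729a + 81b + 9c + d = -1826
Solving the system yields a = -3, b = 5, c = -5, d = 1.
So f(t) = -3t^3 + 5t^2 - 5t + 1.
The coefficient of t^2 is 5.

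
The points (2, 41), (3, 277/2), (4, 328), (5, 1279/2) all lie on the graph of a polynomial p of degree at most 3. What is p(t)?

Write p(t) = at^3 + bt^2 + ct + d. Substituting each data point gives a linear system:
  8a + 4b + 2c + d = 41
  27a + 9b + 3c + d = 277/2
  64a + 16b + 4c + d = 328
  125a + 25b + 5c + d = 1279/2
Solving the system yields a = 5, b = 1, c = -5/2, d = 2.
So p(t) = 5t³ + t² - (5/2)t + 2.
Check: p(3) = 277/2. ✓

p(t) = 5t^3 + t^2 - (5/2)t + 2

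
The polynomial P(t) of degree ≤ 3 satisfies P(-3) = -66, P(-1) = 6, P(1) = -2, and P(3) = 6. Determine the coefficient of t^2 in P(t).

Write P(t) = at^3 + bt^2 + ct + d. Substituting each data point gives a linear system:
  -27a + 9b - 3c + d = -66
  -a + b - c + d = 6
  a + b + c + d = -2
  27a + 9b + 3c + d = 6
Solving the system yields a = 2, b = -4, c = -6, d = 6.
So P(t) = 2t³ - 4t² - 6t + 6.
The coefficient of t^2 is -4.

-4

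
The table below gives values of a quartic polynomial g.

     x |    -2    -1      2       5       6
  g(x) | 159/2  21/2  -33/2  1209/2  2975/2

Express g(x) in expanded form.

g(x) = 2x^4 - 5x^3 - 4x - 1/2

Write g(x) = ax^4 + bx^3 + cx^2 + dx + e. Substituting each data point gives a linear system:
  16a - 8b + 4c - 2d + e = 159/2
  a - b + c - d + e = 21/2
  16a + 8b + 4c + 2d + e = -33/2
  625a + 125b + 25c + 5d + e = 1209/2
  1296a + 216b + 36c + 6d + e = 2975/2
Solving the system yields a = 2, b = -5, c = 0, d = -4, e = -1/2.
So g(x) = 2x^4 - 5x^3 - 4x - 1/2.
Check: g(-1) = 21/2. ✓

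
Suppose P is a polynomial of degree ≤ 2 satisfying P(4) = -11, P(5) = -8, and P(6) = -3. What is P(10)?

Using the Lagrange interpolation formula with nodes 4, 5, 6:
  L_0(t) = (t - 5)(t - 6) / 2
  L_1(t) = (t - 4)(t - 6) / -1
  L_2(t) = (t - 4)(t - 5) / 2
Then P(t) = -11·L_0(t) - 8·L_1(t) - 3·L_2(t).
Expanding and collecting terms gives P(t) = t^2 - 6t - 3.
Evaluating at t = 10: P(10) = 37.

37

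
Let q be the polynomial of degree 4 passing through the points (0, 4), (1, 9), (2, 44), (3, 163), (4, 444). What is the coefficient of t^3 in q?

Write q(t) = at^4 + bt^3 + ct^2 + dt + e. Substituting each data point gives a linear system:
  e = 4
  a + b + c + d + e = 9
  16a + 8b + 4c + 2d + e = 44
  81a + 27b + 9c + 3d + e = 163
  256a + 64b + 16c + 4d + e = 444
Solving the system yields a = 1, b = 3, c = -1, d = 2, e = 4.
So q(t) = t^4 + 3t^3 - t^2 + 2t + 4.
The coefficient of t^3 is 3.

3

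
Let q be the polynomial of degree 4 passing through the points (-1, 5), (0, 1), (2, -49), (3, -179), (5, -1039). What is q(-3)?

Write q(t) = at^4 + bt^3 + ct^2 + dt + e. Substituting each data point gives a linear system:
  a - b + c - d + e = 5
  e = 1
  16a + 8b + 4c + 2d + e = -49
  81a + 27b + 9c + 3d + e = -179
  625a + 125b + 25c + 5d + e = -1039
Solving the system yields a = -1, b = -3, c = -1, d = -3, e = 1.
So q(t) = -t^4 - 3t^3 - t^2 - 3t + 1.
Then q(-3) = 1.

1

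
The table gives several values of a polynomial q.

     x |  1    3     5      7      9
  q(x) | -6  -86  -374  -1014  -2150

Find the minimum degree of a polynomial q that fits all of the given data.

Forward differences of the values at x = 1, 3, 5, 7, 9:
  q  : -6  -86  -374  -1014  -2150
  Δ  : -80  -288  -640  -1136
  Δ^2: -208  -352  -496
  Δ^3: -144  -144
  Δ^4: 0
The third differences are constant (-144) and nonzero, while all higher differences vanish, so the minimal degree is 3.

3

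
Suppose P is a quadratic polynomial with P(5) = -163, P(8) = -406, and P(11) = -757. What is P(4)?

Using the Lagrange interpolation formula with nodes 5, 8, 11:
  L_0(u) = (u - 8)(u - 11) / 18
  L_1(u) = (u - 5)(u - 11) / -9
  L_2(u) = (u - 5)(u - 8) / 18
Then P(u) = -163·L_0(u) - 406·L_1(u) - 757·L_2(u).
Expanding and collecting terms gives P(u) = -6u^2 - 3u + 2.
Evaluating at u = 4: P(4) = -106.

-106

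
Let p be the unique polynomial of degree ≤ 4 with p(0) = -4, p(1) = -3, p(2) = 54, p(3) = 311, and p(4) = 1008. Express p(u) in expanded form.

Write p(u) = au^4 + bu^3 + cu^2 + du + e. Substituting each data point gives a linear system:
  e = -4
  a + b + c + d + e = -3
  16a + 8b + 4c + 2d + e = 54
  81a + 27b + 9c + 3d + e = 311
  256a + 64b + 16c + 4d + e = 1008
Solving the system yields a = 4, b = 0, c = 0, d = -3, e = -4.
So p(u) = 4u^4 - 3u - 4.
Check: p(0) = -4. ✓

p(u) = 4u^4 - 3u - 4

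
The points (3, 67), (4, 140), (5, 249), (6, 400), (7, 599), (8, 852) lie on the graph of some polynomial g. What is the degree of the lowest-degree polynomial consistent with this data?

3

Forward differences of the values at t = 3, 4, 5, 6, 7, 8:
  g  : 67  140  249  400  599  852
  Δ  : 73  109  151  199  253
  Δ^2: 36  42  48  54
  Δ^3: 6  6  6
  Δ^4: 0  0
  Δ^5: 0
The third differences are constant (6) and nonzero, while all higher differences vanish, so the minimal degree is 3.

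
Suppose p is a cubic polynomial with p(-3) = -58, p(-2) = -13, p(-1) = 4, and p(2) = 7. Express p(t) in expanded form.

Write p(t) = at^3 + bt^2 + ct + d. Substituting each data point gives a linear system:
  -27a + 9b - 3c + d = -58
  -8a + 4b - 2c + d = -13
  -a + b - c + d = 4
  8a + 4b + 2c + d = 7
Solving the system yields a = 2, b = -2, c = -3, d = 5.
So p(t) = 2t^3 - 2t^2 - 3t + 5.
Check: p(-1) = 4. ✓

p(t) = 2t^3 - 2t^2 - 3t + 5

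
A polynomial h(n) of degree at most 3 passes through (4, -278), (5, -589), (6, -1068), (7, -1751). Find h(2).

Forward differences of the values at n = 4, 5, 6, 7:
  h  : -278  -589  -1068  -1751
  Δ  : -311  -479  -683
  Δ^2: -168  -204
  Δ^3: -36
The third differences are constant, confirming degree 3.
Interpolating (Newton forward form) and evaluating at n = 2 gives h(2) = -16.

-16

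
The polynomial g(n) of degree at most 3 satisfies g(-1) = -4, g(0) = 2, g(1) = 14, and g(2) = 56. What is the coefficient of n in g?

Write g(n) = an^3 + bn^2 + cn + d. Substituting each data point gives a linear system:
  -a + b - c + d = -4
  d = 2
  a + b + c + d = 14
  8a + 4b + 2c + d = 56
Solving the system yields a = 4, b = 3, c = 5, d = 2.
So g(n) = 4n^3 + 3n^2 + 5n + 2.
The coefficient of n is 5.

5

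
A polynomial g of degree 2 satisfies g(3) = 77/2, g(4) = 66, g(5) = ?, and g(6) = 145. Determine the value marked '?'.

203/2

On equispaced nodes a degree-2 polynomial has vanishing third forward difference, so
  - g(3) + 3·g(4) - 3·g(5) + g(6) = 0.
Substituting the known values and solving for g(5):
  -3·g(5) = -609/2
  g(5) = 203/2.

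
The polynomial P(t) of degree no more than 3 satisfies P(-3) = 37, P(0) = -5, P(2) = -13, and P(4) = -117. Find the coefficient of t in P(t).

4

Write P(t) = at^3 + bt^2 + ct + d. Substituting each data point gives a linear system:
  -27a + 9b - 3c + d = 37
  d = -5
  8a + 4b + 2c + d = -13
  64a + 16b + 4c + d = -117
Solving the system yields a = -2, b = 0, c = 4, d = -5.
So P(t) = -2t³ + 4t - 5.
The coefficient of t is 4.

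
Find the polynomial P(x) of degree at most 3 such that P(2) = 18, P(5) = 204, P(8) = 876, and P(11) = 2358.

Write P(x) = ax^3 + bx^2 + cx + d. Substituting each data point gives a linear system:
  8a + 4b + 2c + d = 18
  125a + 25b + 5c + d = 204
  512a + 64b + 8c + d = 876
  1331a + 121b + 11c + d = 2358
Solving the system yields a = 2, b = -3, c = 5, d = 4.
So P(x) = 2x^3 - 3x^2 + 5x + 4.
Check: P(5) = 204. ✓

P(x) = 2x^3 - 3x^2 + 5x + 4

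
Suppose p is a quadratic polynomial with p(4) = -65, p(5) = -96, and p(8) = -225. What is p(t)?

Write p(t) = at^2 + bt + c. Substituting each data point gives a linear system:
  16a + 4b + c = -65
  25a + 5b + c = -96
  64a + 8b + c = -225
Solving the system yields a = -3, b = -4, c = -1.
So p(t) = -3t^2 - 4t - 1.
Check: p(4) = -65. ✓

p(t) = -3t^2 - 4t - 1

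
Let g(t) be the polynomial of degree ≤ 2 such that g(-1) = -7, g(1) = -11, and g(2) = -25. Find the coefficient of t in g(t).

Write g(t) = at^2 + bt + c. Substituting each data point gives a linear system:
  a - b + c = -7
  a + b + c = -11
  4a + 2b + c = -25
Solving the system yields a = -4, b = -2, c = -5.
So g(t) = -4t^2 - 2t - 5.
The coefficient of t is -2.

-2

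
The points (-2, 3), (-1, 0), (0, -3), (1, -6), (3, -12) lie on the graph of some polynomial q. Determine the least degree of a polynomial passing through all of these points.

1

Divided differences on the nodes -2, -1, 0, 1, 3:
  order 0: 3  0  -3  -6  -12
  order 1: -3  -3  -3  -3
  order 2: 0  0  0
  order 3: 0  0
  order 4: 0
The order-1 divided differences are all -3 (nonzero) and every higher order vanishes, so the data lies on a polynomial of degree exactly 1.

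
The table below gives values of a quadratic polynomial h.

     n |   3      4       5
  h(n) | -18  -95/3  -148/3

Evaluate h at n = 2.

Forward differences of the values at n = 3, 4, 5:
  h  : -18  -95/3  -148/3
  Δ  : -41/3  -53/3
  Δ^2: -4
The second differences are constant, confirming degree 2.
Interpolating (Newton forward form) and evaluating at n = 2 gives h(2) = -25/3.

-25/3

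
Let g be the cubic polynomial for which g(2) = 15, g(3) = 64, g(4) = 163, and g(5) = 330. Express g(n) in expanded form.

Write g(n) = an^3 + bn^2 + cn + d. Substituting each data point gives a linear system:
  8a + 4b + 2c + d = 15
  27a + 9b + 3c + d = 64
  64a + 16b + 4c + d = 163
  125a + 25b + 5c + d = 330
Solving the system yields a = 3, b = -2, c = 2, d = -5.
So g(n) = 3n³ - 2n² + 2n - 5.
Check: g(2) = 15. ✓

g(n) = 3n^3 - 2n^2 + 2n - 5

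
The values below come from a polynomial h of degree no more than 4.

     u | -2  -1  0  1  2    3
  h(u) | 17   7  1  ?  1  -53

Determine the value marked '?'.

On equispaced nodes a degree-4 polynomial has vanishing fifth forward difference, so
  - h(-2) + 5·h(-1) - 10·h(0) + 10·h(1) - 5·h(2) + h(3) = 0.
Substituting the known values and solving for h(1):
  10·h(1) = 50
  h(1) = 5.

5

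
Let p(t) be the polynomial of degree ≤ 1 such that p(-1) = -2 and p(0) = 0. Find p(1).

Using the Lagrange interpolation formula with nodes -1, 0:
  L_0(t) = t / -1
  L_1(t) = (t + 1) / 1
Then p(t) = -2·L_0(t) + 0·L_1(t).
Expanding and collecting terms gives p(t) = 2t.
Evaluating at t = 1: p(1) = 2.

2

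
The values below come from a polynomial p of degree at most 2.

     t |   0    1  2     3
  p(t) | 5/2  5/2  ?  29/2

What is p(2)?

On equispaced nodes a degree-2 polynomial has vanishing third forward difference, so
  - p(0) + 3·p(1) - 3·p(2) + p(3) = 0.
Substituting the known values and solving for p(2):
  -3·p(2) = -39/2
  p(2) = 13/2.

13/2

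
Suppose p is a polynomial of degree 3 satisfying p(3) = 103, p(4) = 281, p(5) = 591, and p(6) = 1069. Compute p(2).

21

Using the Lagrange interpolation formula with nodes 3, 4, 5, 6:
  L_0(u) = (u - 4)(u - 5)(u - 6) / -6
  L_1(u) = (u - 3)(u - 5)(u - 6) / 2
  L_2(u) = (u - 3)(u - 4)(u - 6) / -2
  L_3(u) = (u - 3)(u - 4)(u - 5) / 6
Then p(u) = 103·L_0(u) + 281·L_1(u) + 591·L_2(u) + 1069·L_3(u).
Expanding and collecting terms gives p(u) = 6u³ - 6u² - 2u + 1.
Evaluating at u = 2: p(2) = 21.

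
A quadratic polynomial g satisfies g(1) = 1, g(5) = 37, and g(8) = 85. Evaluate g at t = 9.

105

Using the Lagrange interpolation formula with nodes 1, 5, 8:
  L_0(t) = (t - 5)(t - 8) / 28
  L_1(t) = (t - 1)(t - 8) / -12
  L_2(t) = (t - 1)(t - 5) / 21
Then g(t) = 1·L_0(t) + 37·L_1(t) + 85·L_2(t).
Expanding and collecting terms gives g(t) = t^2 + 3t - 3.
Evaluating at t = 9: g(9) = 105.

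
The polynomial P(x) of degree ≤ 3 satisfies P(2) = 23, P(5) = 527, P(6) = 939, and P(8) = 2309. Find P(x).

P(x) = 5x^3 - 4x^2 + x - 3

Using the Lagrange interpolation formula with nodes 2, 5, 6, 8:
  L_0(x) = (x - 5)(x - 6)(x - 8) / -72
  L_1(x) = (x - 2)(x - 6)(x - 8) / 9
  L_2(x) = (x - 2)(x - 5)(x - 8) / -8
  L_3(x) = (x - 2)(x - 5)(x - 6) / 36
Then P(x) = 23·L_0(x) + 527·L_1(x) + 939·L_2(x) + 2309·L_3(x).
Expanding and collecting terms gives P(x) = 5x^3 - 4x^2 + x - 3.
Check: P(5) = 527. ✓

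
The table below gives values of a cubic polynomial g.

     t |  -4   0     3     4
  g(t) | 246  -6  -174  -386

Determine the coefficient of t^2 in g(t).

-4

Write g(t) = at^3 + bt^2 + ct + d. Substituting each data point gives a linear system:
  -64a + 16b - 4c + d = 246
  d = -6
  27a + 9b + 3c + d = -174
  64a + 16b + 4c + d = -386
Solving the system yields a = -5, b = -4, c = 1, d = -6.
So g(t) = -5t^3 - 4t^2 + t - 6.
The coefficient of t^2 is -4.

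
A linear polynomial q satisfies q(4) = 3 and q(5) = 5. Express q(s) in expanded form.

Write q(s) = as + b. Substituting each data point gives a linear system:
  4a + b = 3
  5a + b = 5
Solving the system yields a = 2, b = -5.
So q(s) = 2s - 5.
Check: q(5) = 5. ✓

q(s) = 2s - 5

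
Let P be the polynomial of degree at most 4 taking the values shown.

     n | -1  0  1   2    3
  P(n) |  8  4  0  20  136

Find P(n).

P(n) = 2n^4 - 2n^2 - 4n + 4

Write P(n) = an^4 + bn^3 + cn^2 + dn + e. Substituting each data point gives a linear system:
  a - b + c - d + e = 8
  e = 4
  a + b + c + d + e = 0
  16a + 8b + 4c + 2d + e = 20
  81a + 27b + 9c + 3d + e = 136
Solving the system yields a = 2, b = 0, c = -2, d = -4, e = 4.
So P(n) = 2n^4 - 2n^2 - 4n + 4.
Check: P(1) = 0. ✓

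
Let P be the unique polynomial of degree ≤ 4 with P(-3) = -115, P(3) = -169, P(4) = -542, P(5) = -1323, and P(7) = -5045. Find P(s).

P(s) = -2s^4 - s^3 + 2s^2 + 2

Write P(s) = as^4 + bs^3 + cs^2 + ds + e. Substituting each data point gives a linear system:
  81a - 27b + 9c - 3d + e = -115
  81a + 27b + 9c + 3d + e = -169
  256a + 64b + 16c + 4d + e = -542
  625a + 125b + 25c + 5d + e = -1323
  2401a + 343b + 49c + 7d + e = -5045
Solving the system yields a = -2, b = -1, c = 2, d = 0, e = 2.
So P(s) = -2s^4 - s^3 + 2s^2 + 2.
Check: P(-3) = -115. ✓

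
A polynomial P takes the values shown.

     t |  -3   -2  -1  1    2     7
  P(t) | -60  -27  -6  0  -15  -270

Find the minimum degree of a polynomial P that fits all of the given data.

Divided differences on the nodes -3, -2, -1, 1, 2, 7:
  order 0: -60  -27  -6  0  -15  -270
  order 1: 33  21  3  -15  -51
  order 2: -6  -6  -6  -6
  order 3: 0  0  0
  order 4: 0  0
  order 5: 0
The order-2 divided differences are all -6 (nonzero) and every higher order vanishes, so the data lies on a polynomial of degree exactly 2.

2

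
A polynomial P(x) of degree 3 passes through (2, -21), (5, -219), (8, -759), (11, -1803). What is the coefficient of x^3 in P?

-1

Write P(x) = ax^3 + bx^2 + cx + d. Substituting each data point gives a linear system:
  8a + 4b + 2c + d = -21
  125a + 25b + 5c + d = -219
  512a + 64b + 8c + d = -759
  1331a + 121b + 11c + d = -1803
Solving the system yields a = -1, b = -4, c = 1, d = 1.
So P(x) = -x³ - 4x² + x + 1.
The leading coefficient is -1.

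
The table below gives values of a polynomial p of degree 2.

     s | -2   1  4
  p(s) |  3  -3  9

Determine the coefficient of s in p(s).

-1

Write p(s) = as^2 + bs + c. Substituting each data point gives a linear system:
  4a - 2b + c = 3
  a + b + c = -3
  16a + 4b + c = 9
Solving the system yields a = 1, b = -1, c = -3.
So p(s) = s^2 - s - 3.
The coefficient of s is -1.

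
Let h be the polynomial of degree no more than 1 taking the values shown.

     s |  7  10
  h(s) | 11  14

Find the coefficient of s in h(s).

Write h(s) = as + b. Substituting each data point gives a linear system:
  7a + b = 11
  10a + b = 14
Solving the system yields a = 1, b = 4.
So h(s) = s + 4.
The leading coefficient is 1.

1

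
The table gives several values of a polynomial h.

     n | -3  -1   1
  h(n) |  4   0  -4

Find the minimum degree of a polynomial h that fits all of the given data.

1

Forward differences of the values at n = -3, -1, 1:
  h  : 4  0  -4
  Δ  : -4  -4
  Δ^2: 0
The first differences are constant (-4) and nonzero, while all higher differences vanish, so the minimal degree is 1.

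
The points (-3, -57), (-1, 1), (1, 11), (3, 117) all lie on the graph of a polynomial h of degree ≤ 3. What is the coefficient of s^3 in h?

Write h(s) = as^3 + bs^2 + cs + d. Substituting each data point gives a linear system:
  -27a + 9b - 3c + d = -57
  -a + b - c + d = 1
  a + b + c + d = 11
  27a + 9b + 3c + d = 117
Solving the system yields a = 3, b = 3, c = 2, d = 3.
So h(s) = 3s^3 + 3s^2 + 2s + 3.
The leading coefficient is 3.

3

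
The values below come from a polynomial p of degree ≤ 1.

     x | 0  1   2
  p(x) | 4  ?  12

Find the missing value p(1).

The 2 known points determine the degree-1 polynomial uniquely.
Write p(x) = ax + b. Substituting each data point gives a linear system:
  b = 4
  2a + b = 12
Solving the system yields a = 4, b = 4.
So p(x) = 4x + 4.
Then p(1) = 8.

8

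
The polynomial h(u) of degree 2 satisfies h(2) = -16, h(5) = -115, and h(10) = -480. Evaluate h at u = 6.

Write h(u) = au^2 + bu + c. Substituting each data point gives a linear system:
  4a + 2b + c = -16
  25a + 5b + c = -115
  100a + 10b + c = -480
Solving the system yields a = -5, b = 2, c = 0.
So h(u) = -5u^2 + 2u.
Then h(6) = -168.

-168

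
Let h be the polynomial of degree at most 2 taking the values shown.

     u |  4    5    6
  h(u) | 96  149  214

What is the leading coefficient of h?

6

Write h(u) = au^2 + bu + c. Substituting each data point gives a linear system:
  16a + 4b + c = 96
  25a + 5b + c = 149
  36a + 6b + c = 214
Solving the system yields a = 6, b = -1, c = 4.
So h(u) = 6u² - u + 4.
The leading coefficient is 6.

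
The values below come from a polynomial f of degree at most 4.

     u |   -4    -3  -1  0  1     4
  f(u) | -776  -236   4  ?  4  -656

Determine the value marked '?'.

4

The 5 known points determine the degree-4 polynomial uniquely.
Write f(u) = au^4 + bu^3 + cu^2 + du + e. Substituting each data point gives a linear system:
  256a - 64b + 16c - 4d + e = -776
  81a - 27b + 9c - 3d + e = -236
  a - b + c - d + e = 4
  a + b + c + d + e = 4
  256a + 64b + 16c + 4d + e = -656
Solving the system yields a = -3, b = 1, c = 3, d = -1, e = 4.
So f(u) = -3u^4 + u^3 + 3u^2 - u + 4.
Then f(0) = 4.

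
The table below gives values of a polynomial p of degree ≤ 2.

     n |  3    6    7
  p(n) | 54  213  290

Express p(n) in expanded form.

p(n) = 6n^2 - n + 3

Write p(n) = an^2 + bn + c. Substituting each data point gives a linear system:
  9a + 3b + c = 54
  36a + 6b + c = 213
  49a + 7b + c = 290
Solving the system yields a = 6, b = -1, c = 3.
So p(n) = 6n² - n + 3.
Check: p(3) = 54. ✓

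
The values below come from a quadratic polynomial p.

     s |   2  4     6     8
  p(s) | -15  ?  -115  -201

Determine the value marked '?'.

The 3 known points determine the degree-2 polynomial uniquely.
Write p(s) = as^2 + bs + c. Substituting each data point gives a linear system:
  4a + 2b + c = -15
  36a + 6b + c = -115
  64a + 8b + c = -201
Solving the system yields a = -3, b = -1, c = -1.
So p(s) = -3s^2 - s - 1.
Then p(4) = -53.

-53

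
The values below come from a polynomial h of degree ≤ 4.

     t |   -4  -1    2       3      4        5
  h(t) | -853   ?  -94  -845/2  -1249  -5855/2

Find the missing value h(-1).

7/2

The 5 known points determine the degree-4 polynomial uniquely.
Write h(t) = at^4 + bt^3 + ct^2 + dt + e. Substituting each data point gives a linear system:
  256a - 64b + 16c - 4d + e = -853
  16a + 8b + 4c + 2d + e = -94
  81a + 27b + 9c + 3d + e = -845/2
  256a + 64b + 16c + 4d + e = -1249
  625a + 125b + 25c + 5d + e = -5855/2
Solving the system yields a = -4, b = -3, c = -2, d = -3/2, e = 5.
So h(t) = -4t^4 - 3t^3 - 2t^2 - (3/2)t + 5.
Then h(-1) = 7/2.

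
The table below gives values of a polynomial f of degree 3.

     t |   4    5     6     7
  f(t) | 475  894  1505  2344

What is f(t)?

f(t) = 6t^3 + 6t^2 - t - 1

Using the Lagrange interpolation formula with nodes 4, 5, 6, 7:
  L_0(t) = (t - 5)(t - 6)(t - 7) / -6
  L_1(t) = (t - 4)(t - 6)(t - 7) / 2
  L_2(t) = (t - 4)(t - 5)(t - 7) / -2
  L_3(t) = (t - 4)(t - 5)(t - 6) / 6
Then f(t) = 475·L_0(t) + 894·L_1(t) + 1505·L_2(t) + 2344·L_3(t).
Expanding and collecting terms gives f(t) = 6t^3 + 6t^2 - t - 1.
Check: f(6) = 1505. ✓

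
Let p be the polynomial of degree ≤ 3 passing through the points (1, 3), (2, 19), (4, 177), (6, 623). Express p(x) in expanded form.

Using the Lagrange interpolation formula with nodes 1, 2, 4, 6:
  L_0(x) = (x - 2)(x - 4)(x - 6) / -15
  L_1(x) = (x - 1)(x - 4)(x - 6) / 8
  L_2(x) = (x - 1)(x - 2)(x - 6) / -12
  L_3(x) = (x - 1)(x - 2)(x - 4) / 40
Then p(x) = 3·L_0(x) + 19·L_1(x) + 177·L_2(x) + 623·L_3(x).
Expanding and collecting terms gives p(x) = 3x³ - 5x + 5.
Check: p(1) = 3. ✓

p(x) = 3x^3 - 5x + 5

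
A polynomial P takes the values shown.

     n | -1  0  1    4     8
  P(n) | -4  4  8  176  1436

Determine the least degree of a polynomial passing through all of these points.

3

Divided differences on the nodes -1, 0, 1, 4, 8:
  order 0: -4  4  8  176  1436
  order 1: 8  4  56  315
  order 2: -2  13  37
  order 3: 3  3
  order 4: 0
The order-3 divided differences are all 3 (nonzero) and every higher order vanishes, so the data lies on a polynomial of degree exactly 3.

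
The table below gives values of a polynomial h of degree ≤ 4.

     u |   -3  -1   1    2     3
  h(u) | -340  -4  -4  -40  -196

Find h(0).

2

Write h(u) = au^4 + bu^3 + cu^2 + du + e. Substituting each data point gives a linear system:
  81a - 27b + 9c - 3d + e = -340
  a - b + c - d + e = -4
  a + b + c + d + e = -4
  16a + 8b + 4c + 2d + e = -40
  81a + 27b + 9c + 3d + e = -196
Solving the system yields a = -3, b = 3, c = -3, d = -3, e = 2.
So h(u) = -3u^4 + 3u^3 - 3u^2 - 3u + 2.
Then h(0) = 2.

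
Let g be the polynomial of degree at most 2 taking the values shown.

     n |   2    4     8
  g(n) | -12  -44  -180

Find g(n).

Using the Lagrange interpolation formula with nodes 2, 4, 8:
  L_0(n) = (n - 4)(n - 8) / 12
  L_1(n) = (n - 2)(n - 8) / -8
  L_2(n) = (n - 2)(n - 4) / 24
Then g(n) = -12·L_0(n) - 44·L_1(n) - 180·L_2(n).
Expanding and collecting terms gives g(n) = -3n^2 + 2n - 4.
Check: g(2) = -12. ✓

g(n) = -3n^2 + 2n - 4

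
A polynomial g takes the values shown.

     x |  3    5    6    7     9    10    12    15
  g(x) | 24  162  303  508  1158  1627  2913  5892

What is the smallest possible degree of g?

3

Divided differences on the nodes 3, 5, 6, 7, 9, 10, 12, 15:
  order 0: 24  162  303  508  1158  1627  2913  5892
  order 1: 69  141  205  325  469  643  993
  order 2: 24  32  40  48  58  70
  order 3: 2  2  2  2  2
  order 4: 0  0  0  0
  order 5: 0  0  0
  order 6: 0  0
  order 7: 0
The order-3 divided differences are all 2 (nonzero) and every higher order vanishes, so the data lies on a polynomial of degree exactly 3.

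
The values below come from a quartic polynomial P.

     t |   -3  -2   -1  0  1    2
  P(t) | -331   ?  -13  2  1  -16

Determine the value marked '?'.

The 5 known points determine the degree-4 polynomial uniquely.
Write P(t) = at^4 + bt^3 + ct^2 + dt + e. Substituting each data point gives a linear system:
  81a - 27b + 9c - 3d + e = -331
  a - b + c - d + e = -13
  e = 2
  a + b + c + d + e = 1
  16a + 8b + 4c + 2d + e = -16
Solving the system yields a = -2, b = 4, c = -6, d = 3, e = 2.
So P(t) = -2t⁴ + 4t³ - 6t² + 3t + 2.
Then P(-2) = -92.

-92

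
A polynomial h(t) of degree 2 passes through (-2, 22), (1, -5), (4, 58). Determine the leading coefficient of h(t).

5

Write h(t) = at^2 + bt + c. Substituting each data point gives a linear system:
  4a - 2b + c = 22
  a + b + c = -5
  16a + 4b + c = 58
Solving the system yields a = 5, b = -4, c = -6.
So h(t) = 5t^2 - 4t - 6.
The leading coefficient is 5.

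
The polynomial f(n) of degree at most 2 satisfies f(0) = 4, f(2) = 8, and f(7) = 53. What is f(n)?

f(n) = n^2 + 4

Using the Lagrange interpolation formula with nodes 0, 2, 7:
  L_0(n) = (n - 2)(n - 7) / 14
  L_1(n) = n(n - 7) / -10
  L_2(n) = n(n - 2) / 35
Then f(n) = 4·L_0(n) + 8·L_1(n) + 53·L_2(n).
Expanding and collecting terms gives f(n) = n^2 + 4.
Check: f(2) = 8. ✓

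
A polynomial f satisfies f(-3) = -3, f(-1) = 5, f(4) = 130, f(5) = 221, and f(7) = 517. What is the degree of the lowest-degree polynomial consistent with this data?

Divided differences on the nodes -3, -1, 4, 5, 7:
  order 0: -3  5  130  221  517
  order 1: 4  25  91  148
  order 2: 3  11  19
  order 3: 1  1
  order 4: 0
The order-3 divided differences are all 1 (nonzero) and every higher order vanishes, so the data lies on a polynomial of degree exactly 3.

3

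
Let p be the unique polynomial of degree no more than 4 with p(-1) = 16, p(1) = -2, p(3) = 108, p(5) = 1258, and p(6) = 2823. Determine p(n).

p(n) = 3n^4 - 5n^3 + n^2 - 4n + 3

Using the Lagrange interpolation formula with nodes -1, 1, 3, 5, 6:
  L_0(n) = (n - 1)(n - 3)(n - 5)(n - 6) / 336
  L_1(n) = (n + 1)(n - 3)(n - 5)(n - 6) / -80
  L_2(n) = (n + 1)(n - 1)(n - 5)(n - 6) / 48
  L_3(n) = (n + 1)(n - 1)(n - 3)(n - 6) / -48
  L_4(n) = (n + 1)(n - 1)(n - 3)(n - 5) / 105
Then p(n) = 16·L_0(n) - 2·L_1(n) + 108·L_2(n) + 1258·L_3(n) + 2823·L_4(n).
Expanding and collecting terms gives p(n) = 3n^4 - 5n^3 + n^2 - 4n + 3.
Check: p(3) = 108. ✓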